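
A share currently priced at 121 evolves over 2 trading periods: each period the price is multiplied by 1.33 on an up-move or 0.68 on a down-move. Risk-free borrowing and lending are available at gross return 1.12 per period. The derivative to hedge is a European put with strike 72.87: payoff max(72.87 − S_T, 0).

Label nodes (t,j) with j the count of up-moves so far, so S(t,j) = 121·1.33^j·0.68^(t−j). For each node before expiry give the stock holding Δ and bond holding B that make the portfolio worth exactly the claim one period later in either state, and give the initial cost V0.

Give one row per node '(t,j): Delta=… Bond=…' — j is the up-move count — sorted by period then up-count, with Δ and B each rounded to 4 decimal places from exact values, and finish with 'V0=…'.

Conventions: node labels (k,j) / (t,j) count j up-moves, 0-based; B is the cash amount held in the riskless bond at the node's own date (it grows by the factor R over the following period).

Arbitrage-free pricing uses the up-move probability p* = (R−d)/(u−d) = 0.6769, discounting each step at R = 1.12.
Payoffs at expiry: V(2,0)=16.9196, V(2,1)=0.0000, V(2,2)=0.0000
Node (1,0) S=82.2800: V=(p*·0.0000+(1−p*)·16.9196)/1.12=4.8807; Δ=(0.0000−16.9196)/(109.4324−55.9504)=-0.3164; B=V−Δ·S=30.9108
Node (1,1) S=160.9300: V=(p*·0.0000+(1−p*)·0.0000)/1.12=0.0000; Δ=(0.0000−0.0000)/(214.0369−109.4324)=0.0000; B=V−Δ·S=0.0000
Node (0,0) S=121.0000: V=(p*·0.0000+(1−p*)·4.8807)/1.12=1.4079; Δ=(0.0000−4.8807)/(160.9300−82.2800)=-0.0621; B=V−Δ·S=8.9166
Verification: the root portfolio costs Δ(0,0)·S0 + B(0,0) = 1.4079, matching V0.

(0,0): Delta=-0.0621 Bond=8.9166
(1,0): Delta=-0.3164 Bond=30.9108
(1,1): Delta=0.0000 Bond=0.0000
V0=1.4079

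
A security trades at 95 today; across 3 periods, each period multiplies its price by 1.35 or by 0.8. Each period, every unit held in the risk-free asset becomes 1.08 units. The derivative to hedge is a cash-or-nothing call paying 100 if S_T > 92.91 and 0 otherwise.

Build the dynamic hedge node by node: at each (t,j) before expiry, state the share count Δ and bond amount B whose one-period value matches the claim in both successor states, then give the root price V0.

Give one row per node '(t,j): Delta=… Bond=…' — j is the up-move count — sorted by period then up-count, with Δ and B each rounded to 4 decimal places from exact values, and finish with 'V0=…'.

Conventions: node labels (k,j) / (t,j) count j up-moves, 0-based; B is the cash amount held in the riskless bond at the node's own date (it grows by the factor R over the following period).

(0,0): Delta=0.8201 Bond=-37.1401
(1,0): Delta=1.1277 Bond=-63.4856
(1,1): Delta=0.6444 Bond=-17.5719
(2,0): Delta=0.0000 Bond=0.0000
(2,1): Delta=1.7721 Bond=-134.6801
(2,2): Delta=0.0000 Bond=92.5926
V0=40.7740

The replicating-portfolio and risk-neutral prices coincide; use p* = (1.08−0.8)/(1.35−0.8) = 0.5091 for the latter.
Terminal payoffs: V(3,0)=0.0000, V(3,1)=0.0000, V(3,2)=100.0000, V(3,3)=100.0000
(2,0): S=60.8000. Δ = (V_up−V_dn)/(S_up−S_dn) = (0.0000−0.0000)/(82.0800−48.6400) = 0.0000. V = [p*·0.0000 + (1−p*)·0.0000]/1.08 = 0.0000. B = V − Δ·S = 0.0000.
(2,1): S=102.6000. Δ = (V_up−V_dn)/(S_up−S_dn) = (100.0000−0.0000)/(138.5100−82.0800) = 1.7721. V = [p*·100.0000 + (1−p*)·0.0000]/1.08 = 47.1380. B = V − Δ·S = -134.6801.
(2,2): S=173.1375. Δ = (V_up−V_dn)/(S_up−S_dn) = (100.0000−100.0000)/(233.7356−138.5100) = 0.0000. V = [p*·100.0000 + (1−p*)·100.0000]/1.08 = 92.5926. B = V − Δ·S = 92.5926.
(1,0): S=76.0000. Δ = (V_up−V_dn)/(S_up−S_dn) = (47.1380−0.0000)/(102.6000−60.8000) = 1.1277. V = [p*·47.1380 + (1−p*)·0.0000]/1.08 = 22.2200. B = V − Δ·S = -63.4856.
(1,1): S=128.2500. Δ = (V_up−V_dn)/(S_up−S_dn) = (92.5926−47.1380)/(173.1375−102.6000) = 0.6444. V = [p*·92.5926 + (1−p*)·47.1380]/1.08 = 65.0727. B = V − Δ·S = -17.5719.
(0,0): S=95.0000. Δ = (V_up−V_dn)/(S_up−S_dn) = (65.0727−22.2200)/(128.2500−76.0000) = 0.8201. V = [p*·65.0727 + (1−p*)·22.2200]/1.08 = 40.7740. B = V − Δ·S = -37.1401.
Sanity check at the root: Δ(0,0)·S0 + B(0,0) reproduces V0 = 40.7740.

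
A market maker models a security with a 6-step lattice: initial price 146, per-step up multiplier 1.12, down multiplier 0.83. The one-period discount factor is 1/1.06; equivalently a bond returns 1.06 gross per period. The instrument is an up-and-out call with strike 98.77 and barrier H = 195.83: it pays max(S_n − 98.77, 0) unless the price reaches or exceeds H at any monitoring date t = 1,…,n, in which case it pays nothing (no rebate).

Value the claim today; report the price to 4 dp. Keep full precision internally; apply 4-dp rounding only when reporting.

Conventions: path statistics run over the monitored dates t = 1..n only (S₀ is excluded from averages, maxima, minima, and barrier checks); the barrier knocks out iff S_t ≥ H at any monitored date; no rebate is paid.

price = 9.6197

Risk-neutral up-probability p* = (R−d)/(u−d) = (1.06−0.83)/(1.12−0.83) = 0.7931; the claim prices as the p*-weighted sum of path payoffs discounted by R^6.
Enumerate all 2^6 = 64 price paths (U = up ×1.12, D = down ×0.83); each path with k up-moves has probability p*^k·(1−p*)^(6−k).
DDDDDD: M=121.1800, payoff=0.0000, prob=0.000078
UDDDDD: M=163.5200, payoff=0.0000, prob=0.000301
DUDDDD: M=135.7216, payoff=0.0000, prob=0.000301
UUDDDD: M=183.1424, payoff=0.0000, prob=0.001153
DDUDDD: M=121.1800, payoff=0.0000, prob=0.000301
UDUDDD: M=163.5200, payoff=0.0000, prob=0.001153
DUUDDD: M=152.0082, payoff=0.0000, prob=0.001153
UUUDDD: M=205.1195, payoff=0.0000, prob=0.004418
DDDUDD: M=121.1800, payoff=0.0000, prob=0.000301
UDDUDD: M=163.5200, payoff=0.0000, prob=0.001153
DUDUDD: M=135.7216, payoff=0.0000, prob=0.001153
UUDUDD: M=183.1424, payoff=18.5147, prob=0.004418
DDUUDD: M=126.1668, payoff=0.0000, prob=0.001153
UDUUDD: M=170.2492, payoff=18.5147, prob=0.004418
DUUUDD: M=170.2492, payoff=18.5147, prob=0.004418
UUUUDD: M=229.7338, payoff=0.0000, prob=0.016937
DDDDUD: M=121.1800, payoff=0.0000, prob=0.000301
UDDDUD: M=163.5200, payoff=0.0000, prob=0.001153
DUDDUD: M=135.7216, payoff=0.0000, prob=0.001153
UUDDUD: M=183.1424, payoff=18.5147, prob=0.004418
DDUDUD: M=121.1800, payoff=0.0000, prob=0.001153
UDUDUD: M=163.5200, payoff=18.5147, prob=0.004418
DUUDUD: M=152.0082, payoff=18.5147, prob=0.004418
UUUDUD: M=205.1195, payoff=0.0000, prob=0.016937
DDDUUD: M=121.1800, payoff=0.0000, prob=0.001153
UDDUUD: M=163.5200, payoff=18.5147, prob=0.004418
DUDUUD: M=141.3068, payoff=18.5147, prob=0.004418
UUDUUD: M=190.6791, payoff=59.4936, prob=0.016937
DDUUUD: M=141.3068, payoff=18.5147, prob=0.004418
UDUUUD: M=190.6791, payoff=59.4936, prob=0.016937
DUUUUD: M=190.6791, payoff=59.4936, prob=0.016937
UUUUUD: M=257.3019, payoff=0.0000, prob=0.064924
DDDDDU: M=121.1800, payoff=0.0000, prob=0.000301
UDDDDU: M=163.5200, payoff=0.0000, prob=0.001153
DUDDDU: M=135.7216, payoff=0.0000, prob=0.001153
UUDDDU: M=183.1424, payoff=18.5147, prob=0.004418
DDUDDU: M=121.1800, payoff=0.0000, prob=0.001153
UDUDDU: M=163.5200, payoff=18.5147, prob=0.004418
DUUDDU: M=152.0082, payoff=18.5147, prob=0.004418
UUUDDU: M=205.1195, payoff=0.0000, prob=0.016937
DDDUDU: M=121.1800, payoff=0.0000, prob=0.001153
UDDUDU: M=163.5200, payoff=18.5147, prob=0.004418
DUDUDU: M=135.7216, payoff=18.5147, prob=0.004418
UUDUDU: M=183.1424, payoff=59.4936, prob=0.016937
DDUUDU: M=126.1668, payoff=18.5147, prob=0.004418
UDUUDU: M=170.2492, payoff=59.4936, prob=0.016937
DUUUDU: M=170.2492, payoff=59.4936, prob=0.016937
UUUUDU: M=229.7338, payoff=0.0000, prob=0.064924
DDDDUU: M=121.1800, payoff=0.0000, prob=0.001153
UDDDUU: M=163.5200, payoff=18.5147, prob=0.004418
DUDDUU: M=135.7216, payoff=18.5147, prob=0.004418
UUDDUU: M=183.1424, payoff=59.4936, prob=0.016937
DDUDUU: M=121.1800, payoff=18.5147, prob=0.004418
UDUDUU: M=163.5200, payoff=59.4936, prob=0.016937
DUUDUU: M=158.2636, payoff=59.4936, prob=0.016937
UUUDUU: M=213.5606, payoff=0.0000, prob=0.064924
DDDUUU: M=121.1800, payoff=18.5147, prob=0.004418
UDDUUU: M=163.5200, payoff=59.4936, prob=0.016937
DUDUUU: M=158.2636, payoff=59.4936, prob=0.016937
UUDUUU: M=213.5606, payoff=0.0000, prob=0.064924
DDUUUU: M=158.2636, payoff=59.4936, prob=0.016937
UDUUUU: M=213.5606, payoff=0.0000, prob=0.064924
DUUUUU: M=213.5606, payoff=0.0000, prob=0.064924
UUUUUU: M=288.1781, payoff=0.0000, prob=0.248874
Price = Σ prob·payoff / R^6 = 13.645670 / 1.418519 = 9.6197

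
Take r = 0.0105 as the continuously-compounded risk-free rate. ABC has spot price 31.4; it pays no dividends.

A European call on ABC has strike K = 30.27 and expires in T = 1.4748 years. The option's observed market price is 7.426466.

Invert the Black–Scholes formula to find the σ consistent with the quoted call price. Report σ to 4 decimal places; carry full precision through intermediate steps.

sigma = 0.4507

At σ = 0.4507 the Black–Scholes value reproduces the quote:
σ√T = 0.4507·√1.4748 = 0.547336
d₁ = (ln(S/K) + (r+σ²/2)T) / (σ√T) = (ln(31.4/30.27) + (0.0105+0.4507²/2)·1.4748) / 0.547336 = (0.036651 + 0.165274) / 0.547336 = 0.368922
d₂ = d₁ − σ√T = 0.368922 − 0.547336 = -0.178414
e^{−rT} = 0.984634
N(d₁) = 0.643907,  N(d₂) = 0.429199
V = S·N(d₁) − K·e^{−rT}·N(d₂) = 20.218687 − 12.792221 = 7.426466 (the quoted price), and the Black–Scholes price is strictly increasing in σ, so σ is unique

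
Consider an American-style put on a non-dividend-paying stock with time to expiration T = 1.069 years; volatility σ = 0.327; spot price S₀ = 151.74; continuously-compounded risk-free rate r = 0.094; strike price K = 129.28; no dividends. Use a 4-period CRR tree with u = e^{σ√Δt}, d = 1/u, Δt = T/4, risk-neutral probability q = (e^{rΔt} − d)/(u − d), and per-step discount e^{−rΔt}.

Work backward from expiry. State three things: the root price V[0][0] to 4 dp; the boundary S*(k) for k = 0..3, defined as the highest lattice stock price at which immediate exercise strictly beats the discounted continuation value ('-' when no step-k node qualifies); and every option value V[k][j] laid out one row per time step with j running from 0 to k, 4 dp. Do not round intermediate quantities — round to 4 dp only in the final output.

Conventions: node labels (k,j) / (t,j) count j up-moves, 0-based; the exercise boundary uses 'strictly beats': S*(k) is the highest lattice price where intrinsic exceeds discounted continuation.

price = 6.6932
boundary = - - - 91.3802
tree:
6.6932
12.4155 1.9936
22.2581 4.3751 0.0000
37.8998 9.6011 0.0000 0.0000
52.1122 21.0698 0.0000 0.0000 0.0000

Δt=0.26725  u=1.18418  d=0.84447  q=0.53273  discount=0.97519
step 4 (expiry): payoffs max(K−S,0) = 52.1122 21.0698 0.0000 0.0000 0.0000
step 3: (k=3,j=0): S=91.3802, K−S=37.8998, hold=34.6926 ⇒ V=37.8998 exercise | (k=3,j=1): S=128.1398, K−S=1.1402, hold=9.6011 ⇒ V=9.6011 continue | (k=3,j=2): S=179.6868, K−S=0.0000, hold=0.0000 ⇒ V=0.0000 continue | (k=3,j=3): S=251.9696, K−S=0.0000, hold=0.0000 ⇒ V=0.0000 continue  boundary S*=91.3802
step 2: (k=2,j=0): S=108.2102, K−S=21.0698, hold=22.2581 ⇒ V=22.2581 continue | (k=2,j=1): S=151.7400, K−S=0.0000, hold=4.3751 ⇒ V=4.3751 continue | (k=2,j=2): S=212.7807, K−S=0.0000, hold=0.0000 ⇒ V=0.0000 continue  boundary S*=-
step 1: (k=1,j=0): S=128.1398, K−S=1.1402, hold=12.4155 ⇒ V=12.4155 continue | (k=1,j=1): S=179.6868, K−S=0.0000, hold=1.9936 ⇒ V=1.9936 continue  boundary S*=-
step 0: (k=0,j=0): S=151.7400, K−S=0.0000, hold=6.6932 ⇒ V=6.6932 continue  boundary S*=-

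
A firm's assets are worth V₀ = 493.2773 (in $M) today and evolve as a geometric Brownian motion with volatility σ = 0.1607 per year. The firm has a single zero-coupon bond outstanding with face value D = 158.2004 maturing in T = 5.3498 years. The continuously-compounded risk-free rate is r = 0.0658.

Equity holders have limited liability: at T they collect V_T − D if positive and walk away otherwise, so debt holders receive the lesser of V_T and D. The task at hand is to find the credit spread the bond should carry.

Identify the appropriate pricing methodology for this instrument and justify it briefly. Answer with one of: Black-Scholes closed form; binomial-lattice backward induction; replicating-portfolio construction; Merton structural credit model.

framework: Merton structural credit model

Key observation: with the firm-asset dynamics (V₀ = 493.2773) and a single zero-coupon liability of face 158.2004 given, debt value, spread, and default probability all derive from the option view of the balance sheet.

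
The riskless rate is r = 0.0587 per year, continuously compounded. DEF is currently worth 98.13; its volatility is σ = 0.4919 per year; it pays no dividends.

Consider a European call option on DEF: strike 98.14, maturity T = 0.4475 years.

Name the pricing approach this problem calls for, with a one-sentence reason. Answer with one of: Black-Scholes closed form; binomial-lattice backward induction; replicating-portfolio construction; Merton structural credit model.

Key observation: everything needed for the exact continuous-time valuation of the European call on DEF (strike 98.14) is given, and no feature rules the closed form out.

framework: Black-Scholes closed form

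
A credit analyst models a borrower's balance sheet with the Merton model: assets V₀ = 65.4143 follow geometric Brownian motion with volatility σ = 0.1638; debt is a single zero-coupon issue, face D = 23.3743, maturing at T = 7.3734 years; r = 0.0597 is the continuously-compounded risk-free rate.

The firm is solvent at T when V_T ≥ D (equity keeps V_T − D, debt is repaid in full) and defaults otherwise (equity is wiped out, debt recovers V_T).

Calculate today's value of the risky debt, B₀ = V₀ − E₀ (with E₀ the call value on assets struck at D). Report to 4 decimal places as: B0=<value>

B0=15.0493

Equity is a call on the firm's assets struck at D = 23.3743:
d₁ = [ln(V₀/D) + (r + σ²/2)T] / (σ√T)
   = [ln(65.4143/23.3743) + (0.0597 + 0.5·0.1638²)·7.3734] / (0.1638·√7.3734)
   = [1.029104 + 0.539108] / 0.444783 = 3.525793
d₂ = d₁ − σ√T = 3.525793 − 0.444783 = 3.081011
N(d₁) = 0.999789,  N(d₂) = 0.998969,  e^(−rT) = 0.643913
E₀ = V₀·N(d₁) − D·e^(−rT)·N(d₂)
   = 65.4143·0.999789 − 23.3743·0.643913·0.998969 = 50.365005
B₀ = V₀ − E₀ = 65.4143 − 50.365005 = 15.049295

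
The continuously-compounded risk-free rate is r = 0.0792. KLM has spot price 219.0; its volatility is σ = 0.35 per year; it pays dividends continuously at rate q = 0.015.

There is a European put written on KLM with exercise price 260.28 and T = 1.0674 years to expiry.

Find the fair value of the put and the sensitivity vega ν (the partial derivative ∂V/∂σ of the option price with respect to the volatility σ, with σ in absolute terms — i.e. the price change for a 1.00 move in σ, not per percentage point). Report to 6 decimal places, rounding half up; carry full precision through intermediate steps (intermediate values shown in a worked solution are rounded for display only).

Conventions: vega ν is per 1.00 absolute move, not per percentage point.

σ√T = 0.35·√1.0674 = 0.361603
d₁ = (ln(S/K) + (r−q+σ²/2)T) / (σ√T) = (ln(219.0/260.28) + (0.0792−0.015+0.35²/2)·1.0674) / 0.361603 = (-0.172686 + 0.133905) / 0.361603 = -0.107247
d₂ = d₁ − σ√T = -0.107247 − 0.361603 = -0.468850
e^{−rT} = 0.918937
e^{−qT} = 0.984116
N(−d₁) = 0.542704,  N(−d₂) = 0.680412
Put price V = K·e^{−rT}·N(−d₂) − S·e^{−qT}·N(−d₁) = 162.741407 − 116.964302 = 45.777104
φ(d₁) = (1/√(2π))·e^{−d₁²/2} = 0.396655
ν = S·e^{−qT}·φ(d₁)·√T = 88.321547

price = 45.777104
ν = 88.321547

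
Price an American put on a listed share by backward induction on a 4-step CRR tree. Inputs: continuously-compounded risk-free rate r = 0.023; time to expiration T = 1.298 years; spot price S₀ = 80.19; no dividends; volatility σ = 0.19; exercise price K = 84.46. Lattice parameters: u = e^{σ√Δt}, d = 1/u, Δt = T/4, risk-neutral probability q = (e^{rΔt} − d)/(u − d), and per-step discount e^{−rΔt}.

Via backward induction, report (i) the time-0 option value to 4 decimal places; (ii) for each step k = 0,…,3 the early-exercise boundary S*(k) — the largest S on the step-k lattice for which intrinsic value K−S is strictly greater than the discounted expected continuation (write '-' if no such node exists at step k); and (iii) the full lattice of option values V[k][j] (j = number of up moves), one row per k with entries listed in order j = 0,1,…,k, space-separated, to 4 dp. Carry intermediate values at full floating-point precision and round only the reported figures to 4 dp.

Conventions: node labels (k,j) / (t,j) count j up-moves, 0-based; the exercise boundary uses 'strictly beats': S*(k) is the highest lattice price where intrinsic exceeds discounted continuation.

Δt=0.32450, u=1.11431, d=0.89742, q=0.50751, disc=e^(-rΔt)=0.99256
k=4 terminal: V=max(K-S,0) → 32.4485 19.8782 4.2700 0.0000 0.0000
k=3: j=0 S=57.9569 intr=26.5031 cont=25.8751 V=26.5031[EX]; j=1 S=71.9640 intr=12.4960 cont=11.8680 V=12.4960[EX]; j=2 S=89.3563 intr=0.0000 cont=2.0873 V=2.0873[hold]; j=3 S=110.9521 intr=0.0000 cont=0.0000 V=0.0000[hold]  S*(3)=71.9640
k=2: j=0 S=64.5818 intr=19.8782 cont=19.2502 V=19.8782[EX]; j=1 S=80.1900 intr=4.2700 cont=7.1599 V=7.1599[hold]; j=2 S=99.5705 intr=0.0000 cont=1.0203 V=1.0203[hold]  S*(2)=64.5818
k=1: j=0 S=71.9640 intr=12.4960 cont=13.3237 V=13.3237[hold]; j=1 S=89.3563 intr=0.0000 cont=4.0139 V=4.0139[hold]  S*(1)=-
k=0: j=0 S=80.1900 intr=4.2700 cont=8.5350 V=8.5350[hold]  S*(0)=-

price = 8.5350
boundary = - - 64.5818 71.9640
tree:
8.5350
13.3237 4.0139
19.8782 7.1599 1.0203
26.5031 12.4960 2.0873 0.0000
32.4485 19.8782 4.2700 0.0000 0.0000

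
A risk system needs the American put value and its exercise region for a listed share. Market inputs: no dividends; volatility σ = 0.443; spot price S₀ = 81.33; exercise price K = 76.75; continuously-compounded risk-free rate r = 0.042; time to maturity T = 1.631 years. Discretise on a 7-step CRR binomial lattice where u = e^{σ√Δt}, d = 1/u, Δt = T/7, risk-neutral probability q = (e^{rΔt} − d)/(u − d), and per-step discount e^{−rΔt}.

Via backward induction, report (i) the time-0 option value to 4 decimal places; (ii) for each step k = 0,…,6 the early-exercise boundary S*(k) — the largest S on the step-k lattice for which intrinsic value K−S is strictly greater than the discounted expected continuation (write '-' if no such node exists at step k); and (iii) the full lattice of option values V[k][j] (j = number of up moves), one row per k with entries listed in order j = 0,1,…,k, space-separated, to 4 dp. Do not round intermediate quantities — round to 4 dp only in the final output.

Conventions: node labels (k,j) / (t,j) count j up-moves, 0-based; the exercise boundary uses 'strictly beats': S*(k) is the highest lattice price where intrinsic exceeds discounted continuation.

params: Δt=0.23300 u=1.23842 d=0.80748 q=0.46956 e^(-rΔt)=0.99026
t_7 payoffs: 58.5457 48.8303 33.9300 11.0776 0.0000 0.0000 0.0000 0.0000
t_6: node(6,0) S=22.5446 payoff=54.2054 vs cont=53.4580 → 54.2054 [stop]  node(6,1) S=34.5763 payoff=42.1737 vs cont=41.4263 → 42.1737 [stop]  node(6,2) S=53.0292 payoff=23.7208 vs cont=22.9734 → 23.7208 [stop]  node(6,3) S=81.3300 payoff=0.0000 vs cont=5.8187 → 5.8187 [wait]  node(6,4) S=124.7345 payoff=0.0000 vs cont=0.0000 → 0.0000 [wait]  node(6,5) S=191.3034 payoff=0.0000 vs cont=0.0000 → 0.0000 [wait]  node(6,6) S=293.3990 payoff=0.0000 vs cont=0.0000 → 0.0000 [wait]  ⇒ S*(6)=53.0292
t_5: node(5,0) S=27.9197 payoff=48.8303 vs cont=48.0829 → 48.8303 [stop]  node(5,1) S=42.8200 payoff=33.9300 vs cont=33.1826 → 33.9300 [stop]  node(5,2) S=65.6724 payoff=11.0776 vs cont=15.1655 → 15.1655 [wait]  node(5,3) S=100.7207 payoff=0.0000 vs cont=3.0564 → 3.0564 [wait]  node(5,4) S=154.4738 payoff=0.0000 vs cont=0.0000 → 0.0000 [wait]  node(5,5) S=236.9140 payoff=0.0000 vs cont=0.0000 → 0.0000 [wait]  ⇒ S*(5)=42.8200
t_4: node(4,0) S=34.5763 payoff=42.1737 vs cont=41.4263 → 42.1737 [stop]  node(4,1) S=53.0292 payoff=23.7208 vs cont=24.8743 → 24.8743 [wait]  node(4,2) S=81.3300 payoff=0.0000 vs cont=9.3872 → 9.3872 [wait]  node(4,3) S=124.7345 payoff=0.0000 vs cont=1.6054 → 1.6054 [wait]  node(4,4) S=191.3034 payoff=0.0000 vs cont=0.0000 → 0.0000 [wait]  ⇒ S*(4)=34.5763
t_3: node(3,0) S=42.8200 payoff=33.9300 vs cont=33.7189 → 33.9300 [stop]  node(3,1) S=65.6724 payoff=11.0776 vs cont=17.4307 → 17.4307 [wait]  node(3,2) S=100.7207 payoff=0.0000 vs cont=5.6773 → 5.6773 [wait]  node(3,3) S=154.4738 payoff=0.0000 vs cont=0.8433 → 0.8433 [wait]  ⇒ S*(3)=42.8200
t_2: node(2,0) S=53.0292 payoff=23.7208 vs cont=25.9275 → 25.9275 [wait]  node(2,1) S=81.3300 payoff=0.0000 vs cont=11.7957 → 11.7957 [wait]  node(2,2) S=124.7345 payoff=0.0000 vs cont=3.3743 → 3.3743 [wait]  ⇒ S*(2)=-
t_1: node(1,0) S=65.6724 payoff=11.0776 vs cont=19.1039 → 19.1039 [wait]  node(1,1) S=100.7207 payoff=0.0000 vs cont=7.7650 → 7.7650 [wait]  ⇒ S*(1)=-
t_0: node(0,0) S=81.3300 payoff=0.0000 vs cont=13.6454 → 13.6454 [wait]  ⇒ S*(0)=-

price = 13.6454
boundary = - - - 42.8200 34.5763 42.8200 53.0292
tree:
13.6454
19.1039 7.7650
25.9275 11.7957 3.3743
33.9300 17.4307 5.6773 0.8433
42.1737 24.8743 9.3872 1.6054 0.0000
48.8303 33.9300 15.1655 3.0564 0.0000 0.0000
54.2054 42.1737 23.7208 5.8187 0.0000 0.0000 0.0000
58.5457 48.8303 33.9300 11.0776 0.0000 0.0000 0.0000 0.0000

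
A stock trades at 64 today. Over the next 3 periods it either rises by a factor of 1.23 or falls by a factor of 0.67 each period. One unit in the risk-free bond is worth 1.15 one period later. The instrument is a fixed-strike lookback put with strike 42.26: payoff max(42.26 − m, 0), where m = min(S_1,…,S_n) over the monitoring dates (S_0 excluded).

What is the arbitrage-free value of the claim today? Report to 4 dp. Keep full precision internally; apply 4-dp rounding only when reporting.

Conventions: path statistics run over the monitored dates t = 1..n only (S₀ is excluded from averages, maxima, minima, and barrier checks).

price = 0.3590

No-arbitrage gives p* = (R−d)/(u−d) = 0.8571: enumerate every path, weight its payoff by its p*-probability, and discount by R^3.
Enumerate all 2^3 = 8 price paths (U = up ×1.23, D = down ×0.67); each path with k up-moves has probability p*^k·(1−p*)^(3−k).
DDD: m=19.2488, payoff=23.0112, prob=0.002915
UDD: m=35.3374, payoff=6.9226, prob=0.017493
DUD: m=35.3374, payoff=6.9226, prob=0.017493
UUD: m=64.8732, payoff=0.0000, prob=0.104956
DDU: m=28.7296, payoff=13.5304, prob=0.017493
UDU: m=52.7424, payoff=0.0000, prob=0.104956
DUU: m=42.8800, payoff=0.0000, prob=0.104956
UUU: m=78.7200, payoff=0.0000, prob=0.629738
Price = Σ prob·payoff / R^3 = 0.545961 / 1.520875 = 0.3590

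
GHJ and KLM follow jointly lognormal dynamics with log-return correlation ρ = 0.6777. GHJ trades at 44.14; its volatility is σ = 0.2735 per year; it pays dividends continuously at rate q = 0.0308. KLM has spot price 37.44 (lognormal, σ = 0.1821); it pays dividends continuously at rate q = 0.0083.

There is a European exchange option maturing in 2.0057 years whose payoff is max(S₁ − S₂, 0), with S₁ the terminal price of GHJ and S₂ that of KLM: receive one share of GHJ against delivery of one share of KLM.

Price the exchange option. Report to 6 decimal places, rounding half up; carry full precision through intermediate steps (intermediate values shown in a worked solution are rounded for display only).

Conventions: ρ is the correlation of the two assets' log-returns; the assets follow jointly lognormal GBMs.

σ_eff = √(σ₁² + σ₂² − 2ρσ₁σ₂) = √(0.2735² + 0.1821² − 2·0.6777·0.2735·0.1821) = 0.201141
d₁ = (ln(S₁/S₂) + (q₂ − q₁ + σ_eff²/2)T) / (σ_eff√T) = (ln(44.14/37.44) + (0.0083 − 0.0308 + 0.020229)·2.0057) / 0.284862 = 0.561927
d₂ = d₁ − σ_eff√T = 0.561927 − 0.284862 = 0.277065
N(d₁) = 0.712917,  N(d₂) = 0.609135
V = S₁·e^{−q₁T}·N(d₁) − S₂·e^{−q₂T}·N(d₂) = 29.583029 − 22.429499 = 7.153529
Key observation: no risk-free rate is needed — with the second asset as numeraire the exchange option is a call on the ratio S₁/S₂, and r cancels out of the value.

exchange price = 7.153529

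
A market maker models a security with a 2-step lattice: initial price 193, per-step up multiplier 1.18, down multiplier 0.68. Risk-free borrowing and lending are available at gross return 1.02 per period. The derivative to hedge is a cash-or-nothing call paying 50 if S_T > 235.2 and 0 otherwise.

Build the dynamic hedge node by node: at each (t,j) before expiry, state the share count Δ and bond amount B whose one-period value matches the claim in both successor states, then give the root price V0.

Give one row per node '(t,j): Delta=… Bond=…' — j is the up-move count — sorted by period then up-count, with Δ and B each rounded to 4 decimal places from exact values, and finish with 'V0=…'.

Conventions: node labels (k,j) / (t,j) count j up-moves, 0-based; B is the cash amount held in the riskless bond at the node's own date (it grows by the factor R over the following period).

The replicating-portfolio and risk-neutral prices coincide; use p* = (1.02−0.68)/(1.18−0.68) = 0.6800 for the latter.
Expiry values: V(2,0)=0.0000, V(2,1)=0.0000, V(2,2)=50.0000
(1,0): S=131.2400. Δ = (V_up−V_dn)/(S_up−S_dn) = (0.0000−0.0000)/(154.8632−89.2432) = 0.0000. V = [p*·0.0000 + (1−p*)·0.0000]/1.02 = 0.0000. B = V − Δ·S = 0.0000.
(1,1): S=227.7400. Δ = (V_up−V_dn)/(S_up−S_dn) = (50.0000−0.0000)/(268.7332−154.8632) = 0.4391. V = [p*·50.0000 + (1−p*)·0.0000]/1.02 = 33.3333. B = V − Δ·S = -66.6667.
(0,0): S=193.0000. Δ = (V_up−V_dn)/(S_up−S_dn) = (33.3333−0.0000)/(227.7400−131.2400) = 0.3454. V = [p*·33.3333 + (1−p*)·0.0000]/1.02 = 22.2222. B = V − Δ·S = -44.4444.
Check: Δ(0,0)·S0 + B(0,0) = 22.2222 = V0.

(0,0): Delta=0.3454 Bond=-44.4444
(1,0): Delta=0.0000 Bond=0.0000
(1,1): Delta=0.4391 Bond=-66.6667
V0=22.2222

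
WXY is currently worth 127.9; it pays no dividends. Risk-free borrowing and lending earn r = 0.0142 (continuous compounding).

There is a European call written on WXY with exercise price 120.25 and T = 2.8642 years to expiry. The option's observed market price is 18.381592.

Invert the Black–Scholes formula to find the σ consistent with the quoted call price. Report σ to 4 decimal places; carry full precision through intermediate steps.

sigma = 0.1351

At σ = 0.1351 the Black–Scholes value reproduces the quote:
σ√T = 0.1351·√2.8642 = 0.228643
d₁ = (ln(S/K) + (r+σ²/2)T) / (σ√T) = (ln(127.9/120.25) + (0.0142+0.1351²/2)·2.8642) / 0.228643 = (0.061676 + 0.066810) / 0.228643 = 0.561952
d₂ = d₁ − σ√T = 0.561952 − 0.228643 = 0.333310
e^{−rT} = 0.960144
N(d₁) = 0.712926,  N(d₂) = 0.630550
V = S·N(d₁) − K·e^{−rT}·N(d₂) = 91.183192 − 72.801600 = 18.381592 (matching the quote); vega is positive throughout, so no other σ reproduces this price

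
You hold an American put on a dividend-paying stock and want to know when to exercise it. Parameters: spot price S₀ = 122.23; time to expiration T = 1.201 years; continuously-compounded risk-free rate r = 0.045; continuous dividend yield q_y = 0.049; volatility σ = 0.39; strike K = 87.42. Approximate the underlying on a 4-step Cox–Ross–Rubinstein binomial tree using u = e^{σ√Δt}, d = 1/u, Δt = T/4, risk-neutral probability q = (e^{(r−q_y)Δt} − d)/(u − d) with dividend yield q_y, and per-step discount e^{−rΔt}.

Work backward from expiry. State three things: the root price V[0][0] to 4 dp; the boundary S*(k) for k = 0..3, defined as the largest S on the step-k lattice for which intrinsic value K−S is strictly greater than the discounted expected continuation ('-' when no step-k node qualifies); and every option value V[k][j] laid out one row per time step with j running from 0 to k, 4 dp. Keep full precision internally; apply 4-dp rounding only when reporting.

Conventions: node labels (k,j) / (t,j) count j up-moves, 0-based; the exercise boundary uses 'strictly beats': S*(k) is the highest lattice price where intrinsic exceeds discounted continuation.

Δt=0.30025, u=1.23825, d=0.80759, q=0.44399, disc=e^(-rΔt)=0.98658
k=4 terminal: V=max(K-S,0) → 35.4274 7.7014 0.0000 0.0000 0.0000
k=3: j=0 S=64.3799 intr=23.0401 cont=22.8071 V=23.0401[EX]; j=1 S=98.7117 intr=0.0000 cont=4.2246 V=4.2246[hold]; j=2 S=151.3516 intr=0.0000 cont=0.0000 V=0.0000[hold]; j=3 S=232.0625 intr=0.0000 cont=0.0000 V=0.0000[hold]  S*(3)=64.3799
k=2: j=0 S=79.7186 intr=7.7014 cont=14.4891 V=14.4891[hold]; j=1 S=122.2300 intr=0.0000 cont=2.3174 V=2.3174[hold]; j=2 S=187.4114 intr=0.0000 cont=0.0000 V=0.0000[hold]  S*(2)=-
k=1: j=0 S=98.7117 intr=0.0000 cont=8.9630 V=8.9630[hold]; j=1 S=151.3516 intr=0.0000 cont=1.2712 V=1.2712[hold]  S*(1)=-
k=0: j=0 S=122.2300 intr=0.0000 cont=5.4735 V=5.4735[hold]  S*(0)=-

price = 5.4735
boundary = - - - 64.3799
tree:
5.4735
8.9630 1.2712
14.4891 2.3174 0.0000
23.0401 4.2246 0.0000 0.0000
35.4274 7.7014 0.0000 0.0000 0.0000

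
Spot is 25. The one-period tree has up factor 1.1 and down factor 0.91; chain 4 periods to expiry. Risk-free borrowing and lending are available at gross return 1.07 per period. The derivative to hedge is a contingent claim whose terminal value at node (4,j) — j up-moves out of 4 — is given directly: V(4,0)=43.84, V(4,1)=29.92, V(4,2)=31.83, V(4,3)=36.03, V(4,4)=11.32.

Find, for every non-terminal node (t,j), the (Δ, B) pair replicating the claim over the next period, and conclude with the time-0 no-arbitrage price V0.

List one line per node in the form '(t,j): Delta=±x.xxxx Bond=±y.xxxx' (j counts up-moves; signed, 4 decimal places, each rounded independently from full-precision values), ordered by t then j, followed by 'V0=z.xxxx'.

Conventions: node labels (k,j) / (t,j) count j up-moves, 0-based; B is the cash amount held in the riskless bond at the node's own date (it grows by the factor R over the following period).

(0,0): Delta=-2.2822 Bond=74.6633
(1,0): Delta=0.6343 Bond=13.5391
(1,1): Delta=-2.7346 Bond=92.3304
(2,0): Delta=-0.1401 Bond=30.5190
(2,1): Delta=0.7545 Bond=11.4808
(2,2): Delta=-3.2757 Bond=115.1647
(3,0): Delta=-3.8889 Bond=103.2799
(3,1): Delta=0.4414 Bond=19.4132
(3,2): Delta=0.8030 Bond=10.9479
(3,3): Delta=-3.9084 Bond=144.2784
V0=17.6092

Arbitrage-free pricing uses the up-move probability p* = (R−d)/(u−d) = 0.8421, discounting each step at R = 1.07.
Payoffs at expiry: V(4,0)=43.8400, V(4,1)=29.9200, V(4,2)=31.8300, V(4,3)=36.0300, V(4,4)=11.3200
  t=3,j=0: stock 18.8393 → up 20.7232 (V=29.9200), down 17.1437 (V=43.8400). Price 30.0167; hedge Δ=-3.8889, bond B=103.2799.
  t=3,j=1: stock 22.7728 → up 25.0500 (V=31.8300), down 20.7232 (V=29.9200). Price 29.4658; hedge Δ=0.4414, bond B=19.4132.
  t=3,j=2: stock 27.5275 → up 30.2803 (V=36.0300), down 25.0500 (V=31.8300). Price 33.0531; hedge Δ=0.8030, bond B=10.9479.
  t=3,j=3: stock 33.2750 → up 36.6025 (V=11.3200), down 30.2803 (V=36.0300). Price 14.2258; hedge Δ=-3.9084, bond B=144.2784.
  t=2,j=0: stock 20.7025 → up 22.7728 (V=29.4658), down 18.8393 (V=30.0167). Price 27.6194; hedge Δ=-0.1401, bond B=30.5190.
  t=2,j=1: stock 25.0250 → up 27.5275 (V=33.0531), down 22.7728 (V=29.4658). Price 30.3614; hedge Δ=0.7545, bond B=11.4808.
  t=2,j=2: stock 30.2500 → up 33.2750 (V=14.2258), down 27.5275 (V=33.0531). Price 16.0734; hedge Δ=-3.2757, bond B=115.1647.
  t=1,j=0: stock 22.7500 → up 25.0250 (V=30.3614), down 20.7025 (V=27.6194). Price 27.9705; hedge Δ=0.6343, bond B=13.5391.
  t=1,j=1: stock 27.5000 → up 30.2500 (V=16.0734), down 25.0250 (V=30.3614). Price 17.1303; hedge Δ=-2.7346, bond B=92.3304.
  t=0,j=0: stock 25.0000 → up 27.5000 (V=17.1303), down 22.7500 (V=27.9705). Price 17.6092; hedge Δ=-2.2822, bond B=74.6633.
Sanity check at the root: Δ(0,0)·S0 + B(0,0) reproduces V0 = 17.6092.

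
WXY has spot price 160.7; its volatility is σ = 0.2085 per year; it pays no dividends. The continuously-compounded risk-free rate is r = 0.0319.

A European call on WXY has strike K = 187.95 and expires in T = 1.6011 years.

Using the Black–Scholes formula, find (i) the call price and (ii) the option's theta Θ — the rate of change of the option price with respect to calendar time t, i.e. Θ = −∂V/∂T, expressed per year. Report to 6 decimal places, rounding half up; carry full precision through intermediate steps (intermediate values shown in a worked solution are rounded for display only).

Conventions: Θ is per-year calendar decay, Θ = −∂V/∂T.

σ√T = 0.2085·√1.6011 = 0.263825
d₁ = (ln(S/K) + (r+σ²/2)T) / (σ√T) = (ln(160.7/187.95) + (0.0319+0.2085²/2)·1.6011) / 0.263825 = (-0.156637 + 0.085877) / 0.263825 = -0.268208
d₂ = d₁ − σ√T = -0.268208 − 0.263825 = -0.532033
e^{−rT} = 0.950207
N(d₁) = 0.394270,  N(d₂) = 0.297352
Call price V = S·N(d₁) − K·e^{−rT}·N(d₂) = 63.359119 − 53.104470 = 10.254649
φ(d₁) = (1/√(2π))·e^{−d₁²/2} = 0.384848
Θ = −S·φ(d₁)·σ/(2√T) − r·K·e^{−rT}·N(d₂) = −5.095328 − 1.694033 = -6.789361

price = 10.254649
Θ = -6.789361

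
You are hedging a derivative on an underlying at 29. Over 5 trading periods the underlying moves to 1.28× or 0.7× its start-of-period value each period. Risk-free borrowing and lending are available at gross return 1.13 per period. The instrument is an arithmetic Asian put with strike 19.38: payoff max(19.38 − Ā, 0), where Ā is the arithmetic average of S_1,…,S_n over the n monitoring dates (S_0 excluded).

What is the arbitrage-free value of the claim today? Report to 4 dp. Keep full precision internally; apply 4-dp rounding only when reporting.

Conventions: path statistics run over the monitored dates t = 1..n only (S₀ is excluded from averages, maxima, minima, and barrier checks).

No-arbitrage gives p* = (R−d)/(u−d) = 0.7414: enumerate every path, weight its payoff by its p*-probability, and discount by R^5.
Enumerate all 2^5 = 32 price paths (U = up ×1.28, D = down ×0.7); each path with k up-moves has probability p*^k·(1−p*)^(5−k).
DDDDD: Ā=11.2588, payoff=8.1212, prob=0.001157
UDDDD: Ā=20.5875, payoff=0.0000, prob=0.003317
DUDDD: Ā=17.2235, payoff=2.1565, prob=0.003317
UUDDD: Ā=31.4944, payoff=0.0000, prob=0.009508
DDUDD: Ā=14.8687, payoff=4.5113, prob=0.003317
UDUDD: Ā=27.1885, payoff=0.0000, prob=0.009508
DUUDD: Ā=23.8245, payoff=0.0000, prob=0.009508
UUUDD: Ā=43.5647, payoff=0.0000, prob=0.027255
DDDUD: Ā=13.2203, payoff=6.1597, prob=0.003317
UDDUD: Ā=24.1743, payoff=0.0000, prob=0.009508
DUDUD: Ā=20.8103, payoff=0.0000, prob=0.009508
UUDUD: Ā=38.0532, payoff=0.0000, prob=0.027255
DDUUD: Ā=18.4555, payoff=0.9245, prob=0.009508
UDUUD: Ā=33.7472, payoff=0.0000, prob=0.027255
DUUUD: Ā=30.3832, payoff=0.0000, prob=0.027255
UUUUD: Ā=55.5579, payoff=0.0000, prob=0.078131
DDDDU: Ā=12.0665, payoff=7.3135, prob=0.003317
UDDDU: Ā=22.0644, payoff=0.0000, prob=0.009508
DUDDU: Ā=18.7004, payoff=0.6796, prob=0.009508
UUDDU: Ā=34.1951, payoff=0.0000, prob=0.027255
DDUDU: Ā=16.3456, payoff=3.0344, prob=0.009508
UDUDU: Ā=29.8891, payoff=0.0000, prob=0.027255
DUUDU: Ā=26.5251, payoff=0.0000, prob=0.027255
UUUDU: Ā=48.5031, payoff=0.0000, prob=0.078131
DDDUU: Ā=14.6973, payoff=4.6827, prob=0.009508
UDDUU: Ā=26.8750, payoff=0.0000, prob=0.027255
DUDUU: Ā=23.5110, payoff=0.0000, prob=0.027255
UUDUU: Ā=42.9915, payoff=0.0000, prob=0.078131
DDUUU: Ā=21.1562, payoff=0.0000, prob=0.027255
UDUUU: Ā=38.6856, payoff=0.0000, prob=0.078131
DUUUU: Ā=35.3216, payoff=0.0000, prob=0.078131
UUUUU: Ā=64.5881, payoff=0.0000, prob=0.223976
Price = Σ prob·payoff / R^5 = 0.164817 / 1.842435 = 0.0895

price = 0.0895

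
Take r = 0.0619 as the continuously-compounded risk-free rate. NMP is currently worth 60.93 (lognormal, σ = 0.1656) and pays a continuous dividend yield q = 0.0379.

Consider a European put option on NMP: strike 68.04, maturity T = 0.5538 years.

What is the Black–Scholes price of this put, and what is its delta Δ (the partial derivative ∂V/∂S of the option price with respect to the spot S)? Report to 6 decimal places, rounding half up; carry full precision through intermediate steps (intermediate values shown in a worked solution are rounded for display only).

σ√T = 0.1656·√0.5538 = 0.123236
d₁ = (ln(S/K) + (r−q+σ²/2)T) / (σ√T) = (ln(60.93/68.04) + (0.0619−0.0379+0.1656²/2)·0.5538) / 0.123236 = (-0.110370 + 0.020885) / 0.123236 = -0.726131
d₂ = d₁ − σ√T = -0.726131 − 0.123236 = -0.849367
e^{−rT} = 0.966301
e^{−qT} = 0.979230
N(−d₁) = 0.766121,  N(−d₂) = 0.802162
Put price V = K·e^{−rT}·N(−d₂) − S·e^{−qT}·N(−d₁) = 52.739792 − 45.710195 = 7.029597
Δ = −e^{−qT}·N(−d₁) = -0.750208

price = 7.029597
Δ = -0.750208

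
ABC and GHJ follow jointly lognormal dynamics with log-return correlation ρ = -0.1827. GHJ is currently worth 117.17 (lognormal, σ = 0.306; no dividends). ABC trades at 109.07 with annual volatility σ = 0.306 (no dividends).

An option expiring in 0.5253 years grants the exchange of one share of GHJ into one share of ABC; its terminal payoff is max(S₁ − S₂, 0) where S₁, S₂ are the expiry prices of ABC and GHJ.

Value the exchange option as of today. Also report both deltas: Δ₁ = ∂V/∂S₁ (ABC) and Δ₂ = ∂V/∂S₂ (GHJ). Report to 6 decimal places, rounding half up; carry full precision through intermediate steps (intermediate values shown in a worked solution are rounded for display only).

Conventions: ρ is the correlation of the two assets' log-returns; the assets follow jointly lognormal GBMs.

exchange price = 11.601999
Δ1 = 0.484258
Δ2 = -0.351763

σ_eff = √(σ₁² + σ₂² − 2ρσ₁σ₂) = √(0.306² + 0.306² − 2·-0.1827·0.306·0.306) = 0.470624
d₁ = (ln(S₁/S₂) + (q₂ − q₁ + σ_eff²/2)T) / (σ_eff√T) = (ln(109.07/117.17) + (0.0 − 0.0 + 0.110743)·0.5253) / 0.341097 = -0.039468
d₂ = d₁ − σ_eff√T = -0.039468 − 0.341097 = -0.380565
N(d₁) = 0.484258,  N(d₂) = 0.351763
V = S₁·e^{−q₁T}·N(d₁) − S₂·e^{−q₂T}·N(d₂) = 52.818071 − 41.216073 = 11.601999
Key observation: r never enters — measured in units of GHJ, the claim is a call on S₁/S₂ struck at 1, so only the dividend yields and σ_eff matter.
Δ₁ = e^{−q₁T}·N(d₁) = 0.484258;  Δ₂ = −e^{−q₂T}·N(d₂) = -0.351763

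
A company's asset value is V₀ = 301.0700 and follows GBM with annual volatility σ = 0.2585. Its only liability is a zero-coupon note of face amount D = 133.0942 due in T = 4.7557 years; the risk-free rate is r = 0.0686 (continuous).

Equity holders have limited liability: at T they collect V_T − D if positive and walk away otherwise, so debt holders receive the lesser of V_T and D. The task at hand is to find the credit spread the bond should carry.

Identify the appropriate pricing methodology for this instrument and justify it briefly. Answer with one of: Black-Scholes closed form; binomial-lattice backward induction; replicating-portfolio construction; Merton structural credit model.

framework: Merton structural credit model

Key observation: a levered firm with one bullet debt due at 4.7557 years is the canonical structural-credit setup: equity is a call on the firm's assets struck at the face value.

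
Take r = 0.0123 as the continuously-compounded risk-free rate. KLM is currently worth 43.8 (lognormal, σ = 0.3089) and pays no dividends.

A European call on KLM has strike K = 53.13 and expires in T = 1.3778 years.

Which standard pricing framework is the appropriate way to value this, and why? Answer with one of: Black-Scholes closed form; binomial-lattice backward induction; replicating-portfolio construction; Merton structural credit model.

framework: Black-Scholes closed form

Key observation: a European claim on KLM (strike 53.13) — a lognormal (GBM) underlying with constant rate and volatility — has an exact closed-form value; no lattice or capital structure is involved.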